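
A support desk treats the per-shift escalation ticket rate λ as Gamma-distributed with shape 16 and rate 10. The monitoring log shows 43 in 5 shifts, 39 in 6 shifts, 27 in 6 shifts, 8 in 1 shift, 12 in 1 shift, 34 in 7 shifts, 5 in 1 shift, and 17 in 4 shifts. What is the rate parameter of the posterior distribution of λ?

Total count: 43 + 39 + 27 + 8 + 12 + 34 + 5 + 17 = 185.
Total exposure: 5 + 6 + 6 + 1 + 1 + 7 + 1 + 4 = 31 shifts.
Conjugate update: add total count to the shape and total exposure to the rate, giving Gamma(201, 41).

41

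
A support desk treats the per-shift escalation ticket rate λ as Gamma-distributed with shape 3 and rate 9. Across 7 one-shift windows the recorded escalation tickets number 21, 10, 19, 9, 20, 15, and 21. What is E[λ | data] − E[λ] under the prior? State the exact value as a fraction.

169/24

Total count: 21 + 10 + 19 + 9 + 20 + 15 + 21 = 115.
Total exposure: 7 shifts.
Conjugate update: add total count to the shape and total exposure to the rate, giving Gamma(118, 16).
Posterior mean = 118/16 = 59/8; prior mean = 3/9 = 1/3. Difference = 59/8 − 1/3 = 169/24.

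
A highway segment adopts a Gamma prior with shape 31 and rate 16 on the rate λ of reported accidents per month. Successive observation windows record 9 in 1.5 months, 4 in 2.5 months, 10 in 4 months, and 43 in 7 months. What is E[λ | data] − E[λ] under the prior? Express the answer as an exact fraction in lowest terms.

Total count: 9 + 4 + 10 + 43 = 66.
Total exposure: 1.5 + 2.5 + 4 + 7 = 15 months.
The Gamma prior is conjugate for the Poisson rate, so λ | data ~ Gamma(31+66, 16+15) = Gamma(97, 31).
Posterior mean = 97/31 = 97/31; prior mean = 31/16 = 31/16. Difference = 97/31 − 31/16 = 591/496.

591/496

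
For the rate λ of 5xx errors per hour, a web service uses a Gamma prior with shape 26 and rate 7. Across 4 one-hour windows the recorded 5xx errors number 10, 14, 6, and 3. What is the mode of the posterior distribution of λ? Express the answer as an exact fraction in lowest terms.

Total count: 10 + 14 + 6 + 3 = 33.
Total exposure: 4 hours.
By Gamma–Poisson conjugacy, the posterior is Gamma(α + Σx, β + Σt) = Gamma(26 + 33, 7 + 4) = Gamma(59, 11).
Posterior mode = (α'−1)/β' = 58/11.

58/11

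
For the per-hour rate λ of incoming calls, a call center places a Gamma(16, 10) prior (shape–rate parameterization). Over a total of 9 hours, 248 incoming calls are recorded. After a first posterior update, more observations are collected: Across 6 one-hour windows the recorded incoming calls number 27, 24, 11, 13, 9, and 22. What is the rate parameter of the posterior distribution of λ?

25

Total count 248 over total exposure 9 hours.
After the first batch: Gamma(16 + 248, 10 + 9) = Gamma(264, 19).
Total count: 27 + 24 + 11 + 13 + 9 + 22 = 106.
Total exposure: 6 hours.
After the second batch: Gamma(264 + 106, 19 + 6) = Gamma(370, 25).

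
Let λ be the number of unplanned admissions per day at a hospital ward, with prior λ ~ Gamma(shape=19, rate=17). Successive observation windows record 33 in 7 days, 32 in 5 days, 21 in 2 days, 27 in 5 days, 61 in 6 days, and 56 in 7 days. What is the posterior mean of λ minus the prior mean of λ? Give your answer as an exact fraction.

3302/833

Total count: 33 + 32 + 21 + 27 + 61 + 56 = 230.
Total exposure: 7 + 5 + 2 + 5 + 6 + 7 = 32 days.
The Gamma prior is conjugate for the Poisson rate, so λ | data ~ Gamma(19+230, 17+32) = Gamma(249, 49).
Posterior mean = 249/49 = 249/49; prior mean = 19/17 = 19/17. Difference = 249/49 − 19/17 = 3302/833.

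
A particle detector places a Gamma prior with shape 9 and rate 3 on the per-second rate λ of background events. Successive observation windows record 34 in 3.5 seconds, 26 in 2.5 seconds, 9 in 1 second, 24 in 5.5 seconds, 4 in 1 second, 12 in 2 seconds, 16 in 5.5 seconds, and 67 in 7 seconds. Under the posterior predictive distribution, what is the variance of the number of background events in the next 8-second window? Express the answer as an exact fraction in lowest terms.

62712/961

Total count: 34 + 26 + 9 + 24 + 4 + 12 + 16 + 67 = 192.
Total exposure: 3.5 + 2.5 + 1 + 5.5 + 1 + 2 + 5.5 + 7 = 28 seconds.
The Gamma prior is conjugate for the Poisson rate, so λ | data ~ Gamma(9+192, 3+28) = Gamma(201, 31).
The posterior predictive for a window of length T is Negative Binomial with variance T·α'·(β'+T)/β'² = 8·201·39/961 = 62712/961.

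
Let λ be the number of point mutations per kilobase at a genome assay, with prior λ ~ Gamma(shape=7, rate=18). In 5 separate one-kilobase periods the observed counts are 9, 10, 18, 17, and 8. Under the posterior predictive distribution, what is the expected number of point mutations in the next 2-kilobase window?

Total count: 9 + 10 + 18 + 17 + 8 = 62.
Total exposure: 5 kilobases.
Conjugate update: add total count to the shape and total exposure to the rate, giving Gamma(69, 23).
Predictive mean over a 2-kilobase window = T·E[λ|data] = 2·69/23 = 6.

6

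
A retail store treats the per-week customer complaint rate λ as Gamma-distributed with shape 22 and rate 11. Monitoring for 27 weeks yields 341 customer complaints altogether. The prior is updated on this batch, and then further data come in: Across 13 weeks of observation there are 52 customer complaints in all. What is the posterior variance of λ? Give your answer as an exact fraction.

415/2601

Total count 341 over total exposure 27 weeks.
After the first batch: Gamma(22 + 341, 11 + 27) = Gamma(363, 38).
Total count 52 over total exposure 13 weeks.
After the second batch: Gamma(363 + 52, 38 + 13) = Gamma(415, 51).
Posterior variance = α'/β'² = 415/2601.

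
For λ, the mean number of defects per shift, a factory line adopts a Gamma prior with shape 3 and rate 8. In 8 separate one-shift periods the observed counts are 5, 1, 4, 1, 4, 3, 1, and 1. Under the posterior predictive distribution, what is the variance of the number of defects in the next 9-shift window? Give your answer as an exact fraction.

Total count: 5 + 1 + 4 + 1 + 4 + 3 + 1 + 1 = 20.
Total exposure: 8 shifts.
Conjugate update: add total count to the shape and total exposure to the rate, giving Gamma(23, 16).
The posterior predictive for a window of length T is Negative Binomial with variance T·α'·(β'+T)/β'² = 9·23·25/256 = 5175/256.

5175/256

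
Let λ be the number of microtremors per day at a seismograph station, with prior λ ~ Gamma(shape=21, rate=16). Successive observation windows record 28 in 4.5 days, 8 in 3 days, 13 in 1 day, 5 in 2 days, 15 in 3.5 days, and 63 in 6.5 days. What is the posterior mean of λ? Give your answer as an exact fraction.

306/73

Total count: 28 + 8 + 13 + 5 + 15 + 63 = 132.
Total exposure: 4.5 + 3 + 1 + 2 + 3.5 + 6.5 = 20.5 days.
Gamma(α, β) with Poisson data over total exposure Σt gives posterior Gamma(α+Σx, β+Σt) = Gamma(153, 73/2).
Posterior mean = α'/β' = 153/(73/2) = 306/73.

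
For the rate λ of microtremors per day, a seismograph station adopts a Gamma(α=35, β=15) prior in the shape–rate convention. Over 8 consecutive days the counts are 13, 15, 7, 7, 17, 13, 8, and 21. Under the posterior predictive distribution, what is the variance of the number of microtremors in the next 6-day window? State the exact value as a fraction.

Total count: 13 + 15 + 7 + 7 + 17 + 13 + 8 + 21 = 101.
Total exposure: 8 days.
Gamma(α, β) with Poisson data over total exposure Σt gives posterior Gamma(α+Σx, β+Σt) = Gamma(136, 23).
The posterior predictive for a window of length T is Negative Binomial with variance T·α'·(β'+T)/β'² = 6·136·29/529 = 23664/529.

23664/529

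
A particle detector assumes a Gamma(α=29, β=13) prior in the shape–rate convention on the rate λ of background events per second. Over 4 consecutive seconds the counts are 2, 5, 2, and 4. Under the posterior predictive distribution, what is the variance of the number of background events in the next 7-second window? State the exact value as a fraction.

Total count: 2 + 5 + 2 + 4 = 13.
Total exposure: 4 seconds.
Gamma(α, β) with Poisson data over total exposure Σt gives posterior Gamma(α+Σx, β+Σt) = Gamma(42, 17).
The posterior predictive for a window of length T is Negative Binomial with variance T·α'·(β'+T)/β'² = 7·42·24/289 = 7056/289.

7056/289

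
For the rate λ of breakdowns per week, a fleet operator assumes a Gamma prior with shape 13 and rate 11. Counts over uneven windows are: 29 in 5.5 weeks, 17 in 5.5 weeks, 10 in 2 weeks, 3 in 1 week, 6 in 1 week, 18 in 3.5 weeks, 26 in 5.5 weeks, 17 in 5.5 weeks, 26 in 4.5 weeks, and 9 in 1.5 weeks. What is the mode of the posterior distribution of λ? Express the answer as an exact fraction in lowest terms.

346/93

Total count: 29 + 17 + 10 + 3 + 6 + 18 + 26 + 17 + 26 + 9 = 161.
Total exposure: 5.5 + 5.5 + 2 + 1 + 1 + 3.5 + 5.5 + 5.5 + 4.5 + 1.5 = 35.5 weeks.
Conjugate update: add total count to the shape and total exposure to the rate, giving Gamma(174, 93/2).
Posterior mode = (α'−1)/β' = 173/(93/2) = 346/93.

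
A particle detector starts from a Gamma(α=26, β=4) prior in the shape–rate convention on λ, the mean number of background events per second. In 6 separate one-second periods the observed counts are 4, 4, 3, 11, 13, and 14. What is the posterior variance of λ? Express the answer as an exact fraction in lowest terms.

Total count: 4 + 4 + 3 + 11 + 13 + 14 = 49.
Total exposure: 6 seconds.
The Gamma prior is conjugate for the Poisson rate, so λ | data ~ Gamma(26+49, 4+6) = Gamma(75, 10).
Posterior variance = α'/β'² = 75/100 = 3/4.

3/4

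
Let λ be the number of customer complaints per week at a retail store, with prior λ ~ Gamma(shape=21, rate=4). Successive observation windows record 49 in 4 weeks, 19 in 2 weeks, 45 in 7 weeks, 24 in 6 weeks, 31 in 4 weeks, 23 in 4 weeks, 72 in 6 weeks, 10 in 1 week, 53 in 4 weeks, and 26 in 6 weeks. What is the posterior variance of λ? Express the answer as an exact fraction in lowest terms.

373/2304

Total count: 49 + 19 + 45 + 24 + 31 + 23 + 72 + 10 + 53 + 26 = 352.
Total exposure: 4 + 2 + 7 + 6 + 4 + 4 + 6 + 1 + 4 + 6 = 44 weeks.
Gamma(α, β) with Poisson data over total exposure Σt gives posterior Gamma(α+Σx, β+Σt) = Gamma(373, 48).
Posterior variance = α'/β'² = 373/2304.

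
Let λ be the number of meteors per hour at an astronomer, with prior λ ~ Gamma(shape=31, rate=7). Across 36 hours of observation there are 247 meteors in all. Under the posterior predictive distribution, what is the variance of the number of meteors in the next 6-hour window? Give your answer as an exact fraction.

81732/1849

Total count 247 over total exposure 36 hours.
Conjugate update: add total count to the shape and total exposure to the rate, giving Gamma(278, 43).
The posterior predictive for a window of length T is Negative Binomial with variance T·α'·(β'+T)/β'² = 6·278·49/1849 = 81732/1849.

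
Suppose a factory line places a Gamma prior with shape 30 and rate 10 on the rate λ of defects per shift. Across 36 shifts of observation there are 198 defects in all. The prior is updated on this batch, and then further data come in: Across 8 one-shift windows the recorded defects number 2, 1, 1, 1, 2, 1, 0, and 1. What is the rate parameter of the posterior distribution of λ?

Total count 198 over total exposure 36 shifts.
After the first batch: Gamma(30 + 198, 10 + 36) = Gamma(228, 46).
Total count: 2 + 1 + 1 + 1 + 2 + 1 + 0 + 1 = 9.
Total exposure: 8 shifts.
After the second batch: Gamma(228 + 9, 46 + 8) = Gamma(237, 54).

54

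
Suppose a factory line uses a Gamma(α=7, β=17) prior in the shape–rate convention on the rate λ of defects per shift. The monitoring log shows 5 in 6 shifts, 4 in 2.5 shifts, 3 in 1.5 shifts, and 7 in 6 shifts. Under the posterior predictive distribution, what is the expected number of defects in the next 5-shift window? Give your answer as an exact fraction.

130/33

Total count: 5 + 4 + 3 + 7 = 19.
Total exposure: 6 + 2.5 + 1.5 + 6 = 16 shifts.
Posterior: α' = 7 + 19 = 26, β' = 17 + 16 = 33.
Predictive mean over a 5-shift window = T·E[λ|data] = 5·26/33 = 130/33.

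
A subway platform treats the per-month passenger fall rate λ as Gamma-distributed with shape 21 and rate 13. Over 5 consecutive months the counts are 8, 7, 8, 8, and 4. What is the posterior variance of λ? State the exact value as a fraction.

Total count: 8 + 7 + 8 + 8 + 4 = 35.
Total exposure: 5 months.
The Gamma prior is conjugate for the Poisson rate, so λ | data ~ Gamma(21+35, 13+5) = Gamma(56, 18).
Posterior variance = α'/β'² = 56/324 = 14/81.

14/81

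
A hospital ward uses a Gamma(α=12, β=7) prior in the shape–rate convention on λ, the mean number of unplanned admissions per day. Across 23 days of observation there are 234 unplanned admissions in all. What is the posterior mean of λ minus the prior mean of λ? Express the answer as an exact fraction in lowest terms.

Total count 234 over total exposure 23 days.
Conjugate update: add total count to the shape and total exposure to the rate, giving Gamma(246, 30).
Posterior mean = 246/30 = 41/5; prior mean = 12/7 = 12/7. Difference = 41/5 − 12/7 = 227/35.

227/35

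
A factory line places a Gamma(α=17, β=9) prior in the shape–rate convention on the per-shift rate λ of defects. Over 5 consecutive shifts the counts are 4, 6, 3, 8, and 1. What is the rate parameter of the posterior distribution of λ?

14

Total count: 4 + 6 + 3 + 8 + 1 = 22.
Total exposure: 5 shifts.
Posterior: α' = 17 + 22 = 39, β' = 9 + 5 = 14.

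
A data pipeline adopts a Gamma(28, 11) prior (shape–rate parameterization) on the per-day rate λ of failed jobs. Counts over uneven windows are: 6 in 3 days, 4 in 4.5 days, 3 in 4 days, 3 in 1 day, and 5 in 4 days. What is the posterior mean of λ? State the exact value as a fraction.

98/55

Total count: 6 + 4 + 3 + 3 + 5 = 21.
Total exposure: 3 + 4.5 + 4 + 1 + 4 = 16.5 days.
Gamma(α, β) with Poisson data over total exposure Σt gives posterior Gamma(α+Σx, β+Σt) = Gamma(49, 55/2).
Posterior mean = α'/β' = 49/(55/2) = 98/55.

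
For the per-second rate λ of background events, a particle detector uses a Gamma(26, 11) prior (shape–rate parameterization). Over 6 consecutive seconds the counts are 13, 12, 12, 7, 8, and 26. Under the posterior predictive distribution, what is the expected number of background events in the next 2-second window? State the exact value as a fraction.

208/17

Total count: 13 + 12 + 12 + 7 + 8 + 26 = 78.
Total exposure: 6 seconds.
Posterior: α' = 26 + 78 = 104, β' = 11 + 6 = 17.
Predictive mean over a 2-second window = T·E[λ|data] = 2·104/17 = 208/17.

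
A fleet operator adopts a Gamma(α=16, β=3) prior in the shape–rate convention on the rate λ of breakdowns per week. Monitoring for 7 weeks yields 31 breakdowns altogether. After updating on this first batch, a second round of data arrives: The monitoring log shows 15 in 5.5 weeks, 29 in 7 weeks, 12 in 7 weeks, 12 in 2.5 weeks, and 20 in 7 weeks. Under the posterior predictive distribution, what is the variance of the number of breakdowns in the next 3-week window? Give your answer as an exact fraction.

1890/169

Total count 31 over total exposure 7 weeks.
After the first batch: Gamma(16 + 31, 3 + 7) = Gamma(47, 10).
Total count: 15 + 29 + 12 + 12 + 20 = 88.
Total exposure: 5.5 + 7 + 7 + 2.5 + 7 = 29 weeks.
After the second batch: Gamma(47 + 88, 10 + 29) = Gamma(135, 39).
The posterior predictive for a window of length T is Negative Binomial with variance T·α'·(β'+T)/β'² = 3·135·42/1521 = 1890/169.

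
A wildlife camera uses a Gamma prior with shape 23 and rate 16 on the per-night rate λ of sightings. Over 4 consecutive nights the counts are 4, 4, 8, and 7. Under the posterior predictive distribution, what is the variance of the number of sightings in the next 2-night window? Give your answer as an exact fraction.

253/50

Total count: 4 + 4 + 8 + 7 = 23.
Total exposure: 4 nights.
Gamma(α, β) with Poisson data over total exposure Σt gives posterior Gamma(α+Σx, β+Σt) = Gamma(46, 20).
The posterior predictive for a window of length T is Negative Binomial with variance T·α'·(β'+T)/β'² = 2·46·22/400 = 253/50.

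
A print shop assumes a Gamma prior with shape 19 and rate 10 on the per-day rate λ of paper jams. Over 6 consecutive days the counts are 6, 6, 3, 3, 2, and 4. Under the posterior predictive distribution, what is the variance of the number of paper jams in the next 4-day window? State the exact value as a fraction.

Total count: 6 + 6 + 3 + 3 + 2 + 4 = 24.
Total exposure: 6 days.
By Gamma–Poisson conjugacy, the posterior is Gamma(α + Σx, β + Σt) = Gamma(19 + 24, 10 + 6) = Gamma(43, 16).
The posterior predictive for a window of length T is Negative Binomial with variance T·α'·(β'+T)/β'² = 4·43·20/256 = 215/16.

215/16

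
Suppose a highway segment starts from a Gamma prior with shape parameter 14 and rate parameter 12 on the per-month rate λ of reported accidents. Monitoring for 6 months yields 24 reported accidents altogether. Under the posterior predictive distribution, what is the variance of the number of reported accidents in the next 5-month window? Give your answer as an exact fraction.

2185/162

Total count 24 over total exposure 6 months.
By Gamma–Poisson conjugacy, the posterior is Gamma(α + Σx, β + Σt) = Gamma(14 + 24, 12 + 6) = Gamma(38, 18).
The posterior predictive for a window of length T is Negative Binomial with variance T·α'·(β'+T)/β'² = 5·38·23/324 = 2185/162.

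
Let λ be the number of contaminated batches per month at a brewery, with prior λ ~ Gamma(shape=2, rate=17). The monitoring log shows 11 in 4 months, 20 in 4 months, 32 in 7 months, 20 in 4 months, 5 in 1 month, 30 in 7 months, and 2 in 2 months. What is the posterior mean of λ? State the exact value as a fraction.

61/23

Total count: 11 + 20 + 32 + 20 + 5 + 30 + 2 = 120.
Total exposure: 4 + 4 + 7 + 4 + 1 + 7 + 2 = 29 months.
The Gamma prior is conjugate for the Poisson rate, so λ | data ~ Gamma(2+120, 17+29) = Gamma(122, 46).
Posterior mean = α'/β' = 122/46 = 61/23.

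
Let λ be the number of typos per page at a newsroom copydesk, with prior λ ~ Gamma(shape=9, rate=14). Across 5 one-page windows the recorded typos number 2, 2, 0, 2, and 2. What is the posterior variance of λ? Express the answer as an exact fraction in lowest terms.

Total count: 2 + 2 + 0 + 2 + 2 = 8.
Total exposure: 5 pages.
Posterior: α' = 9 + 8 = 17, β' = 14 + 5 = 19.
Posterior variance = α'/β'² = 17/361.

17/361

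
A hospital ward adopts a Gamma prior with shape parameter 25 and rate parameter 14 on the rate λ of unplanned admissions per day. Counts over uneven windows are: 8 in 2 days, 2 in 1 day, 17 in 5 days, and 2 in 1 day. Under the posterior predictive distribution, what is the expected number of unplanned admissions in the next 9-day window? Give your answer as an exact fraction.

486/23

Total count: 8 + 2 + 17 + 2 = 29.
Total exposure: 2 + 1 + 5 + 1 = 9 days.
Gamma(α, β) with Poisson data over total exposure Σt gives posterior Gamma(α+Σx, β+Σt) = Gamma(54, 23).
Predictive mean over a 9-day window = T·E[λ|data] = 9·54/23 = 486/23.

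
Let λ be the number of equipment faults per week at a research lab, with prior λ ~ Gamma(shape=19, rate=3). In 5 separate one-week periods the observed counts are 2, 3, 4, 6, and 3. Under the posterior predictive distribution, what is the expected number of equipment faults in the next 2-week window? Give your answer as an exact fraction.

Total count: 2 + 3 + 4 + 6 + 3 = 18.
Total exposure: 5 weeks.
The Gamma prior is conjugate for the Poisson rate, so λ | data ~ Gamma(19+18, 3+5) = Gamma(37, 8).
Predictive mean over a 2-week window = T·E[λ|data] = 2·37/8 = 37/4.

37/4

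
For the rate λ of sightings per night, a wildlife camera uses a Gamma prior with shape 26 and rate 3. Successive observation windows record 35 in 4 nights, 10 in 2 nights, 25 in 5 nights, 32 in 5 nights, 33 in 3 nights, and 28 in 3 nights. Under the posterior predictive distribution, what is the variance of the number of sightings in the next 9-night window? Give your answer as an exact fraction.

Total count: 35 + 10 + 25 + 32 + 33 + 28 = 163.
Total exposure: 4 + 2 + 5 + 5 + 3 + 3 = 22 nights.
Posterior: α' = 26 + 163 = 189, β' = 3 + 22 = 25.
The posterior predictive for a window of length T is Negative Binomial with variance T·α'·(β'+T)/β'² = 9·189·34/625 = 57834/625.

57834/625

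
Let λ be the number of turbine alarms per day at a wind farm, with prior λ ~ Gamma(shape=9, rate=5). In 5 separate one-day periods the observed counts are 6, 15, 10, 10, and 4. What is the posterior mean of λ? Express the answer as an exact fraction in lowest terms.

Total count: 6 + 15 + 10 + 10 + 4 = 45.
Total exposure: 5 days.
The Gamma prior is conjugate for the Poisson rate, so λ | data ~ Gamma(9+45, 5+5) = Gamma(54, 10).
Posterior mean = α'/β' = 54/10 = 27/5.

27/5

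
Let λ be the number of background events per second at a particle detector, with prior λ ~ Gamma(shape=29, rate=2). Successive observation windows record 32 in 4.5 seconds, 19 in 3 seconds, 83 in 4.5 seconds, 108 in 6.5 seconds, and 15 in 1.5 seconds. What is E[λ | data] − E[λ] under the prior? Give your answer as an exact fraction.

Total count: 32 + 19 + 83 + 108 + 15 = 257.
Total exposure: 4.5 + 3 + 4.5 + 6.5 + 1.5 = 20 seconds.
The Gamma prior is conjugate for the Poisson rate, so λ | data ~ Gamma(29+257, 2+20) = Gamma(286, 22).
Posterior mean = 286/22 = 13; prior mean = 29/2 = 29/2. Difference = 13 − 29/2 = -3/2.

-3/2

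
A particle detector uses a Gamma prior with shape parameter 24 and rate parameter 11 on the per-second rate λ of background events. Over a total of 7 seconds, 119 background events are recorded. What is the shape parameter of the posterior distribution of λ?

Total count 119 over total exposure 7 seconds.
Conjugate update: add total count to the shape and total exposure to the rate, giving Gamma(143, 18).

143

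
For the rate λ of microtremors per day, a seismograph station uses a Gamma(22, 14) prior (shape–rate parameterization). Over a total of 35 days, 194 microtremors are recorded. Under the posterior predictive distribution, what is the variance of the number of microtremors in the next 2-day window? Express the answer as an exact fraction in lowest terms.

22032/2401

Total count 194 over total exposure 35 days.
Gamma(α, β) with Poisson data over total exposure Σt gives posterior Gamma(α+Σx, β+Σt) = Gamma(216, 49).
The posterior predictive for a window of length T is Negative Binomial with variance T·α'·(β'+T)/β'² = 2·216·51/2401 = 22032/2401.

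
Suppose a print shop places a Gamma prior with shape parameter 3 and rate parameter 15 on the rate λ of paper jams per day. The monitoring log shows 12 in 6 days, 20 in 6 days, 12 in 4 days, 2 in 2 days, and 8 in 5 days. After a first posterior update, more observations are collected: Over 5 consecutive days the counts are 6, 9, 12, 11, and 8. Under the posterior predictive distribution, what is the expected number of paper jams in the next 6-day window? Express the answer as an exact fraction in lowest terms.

Total count: 12 + 20 + 12 + 2 + 8 = 54.
Total exposure: 6 + 6 + 4 + 2 + 5 = 23 days.
After the first batch: Gamma(3 + 54, 15 + 23) = Gamma(57, 38).
Total count: 6 + 9 + 12 + 11 + 8 = 46.
Total exposure: 5 days.
After the second batch: Gamma(57 + 46, 38 + 5) = Gamma(103, 43).
Predictive mean over a 6-day window = T·E[λ|data] = 6·103/43 = 618/43.

618/43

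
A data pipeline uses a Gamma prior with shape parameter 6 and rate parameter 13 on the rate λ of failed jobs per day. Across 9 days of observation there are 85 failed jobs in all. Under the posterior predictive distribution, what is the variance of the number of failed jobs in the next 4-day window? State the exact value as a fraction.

Total count 85 over total exposure 9 days.
By Gamma–Poisson conjugacy, the posterior is Gamma(α + Σx, β + Σt) = Gamma(6 + 85, 13 + 9) = Gamma(91, 22).
The posterior predictive for a window of length T is Negative Binomial with variance T·α'·(β'+T)/β'² = 4·91·26/484 = 2366/121.

2366/121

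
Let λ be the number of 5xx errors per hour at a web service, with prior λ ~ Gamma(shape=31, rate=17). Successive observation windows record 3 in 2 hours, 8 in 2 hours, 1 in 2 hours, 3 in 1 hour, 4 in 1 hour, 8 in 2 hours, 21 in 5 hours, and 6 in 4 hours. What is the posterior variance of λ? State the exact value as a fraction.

Total count: 3 + 8 + 1 + 3 + 4 + 8 + 21 + 6 = 54.
Total exposure: 2 + 2 + 2 + 1 + 1 + 2 + 5 + 4 = 19 hours.
By Gamma–Poisson conjugacy, the posterior is Gamma(α + Σx, β + Σt) = Gamma(31 + 54, 17 + 19) = Gamma(85, 36).
Posterior variance = α'/β'² = 85/1296.

85/1296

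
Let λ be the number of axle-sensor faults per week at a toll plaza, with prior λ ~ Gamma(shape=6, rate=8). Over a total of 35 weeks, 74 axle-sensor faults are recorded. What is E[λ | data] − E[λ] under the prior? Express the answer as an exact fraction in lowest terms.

191/172

Total count 74 over total exposure 35 weeks.
By Gamma–Poisson conjugacy, the posterior is Gamma(α + Σx, β + Σt) = Gamma(6 + 74, 8 + 35) = Gamma(80, 43).
Posterior mean = 80/43 = 80/43; prior mean = 6/8 = 3/4. Difference = 80/43 − 3/4 = 191/172.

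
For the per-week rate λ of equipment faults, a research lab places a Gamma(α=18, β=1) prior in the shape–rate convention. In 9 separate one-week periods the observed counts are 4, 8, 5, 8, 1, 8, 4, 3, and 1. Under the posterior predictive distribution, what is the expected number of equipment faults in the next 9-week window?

54

Total count: 4 + 8 + 5 + 8 + 1 + 8 + 4 + 3 + 1 = 42.
Total exposure: 9 weeks.
Conjugate update: add total count to the shape and total exposure to the rate, giving Gamma(60, 10).
Predictive mean over a 9-week window = T·E[λ|data] = 9·60/10 = 54.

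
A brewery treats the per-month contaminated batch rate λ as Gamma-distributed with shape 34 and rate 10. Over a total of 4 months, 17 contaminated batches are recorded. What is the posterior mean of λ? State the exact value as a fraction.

Total count 17 over total exposure 4 months.
Gamma(α, β) with Poisson data over total exposure Σt gives posterior Gamma(α+Σx, β+Σt) = Gamma(51, 14).
Posterior mean = α'/β' = 51/14.

51/14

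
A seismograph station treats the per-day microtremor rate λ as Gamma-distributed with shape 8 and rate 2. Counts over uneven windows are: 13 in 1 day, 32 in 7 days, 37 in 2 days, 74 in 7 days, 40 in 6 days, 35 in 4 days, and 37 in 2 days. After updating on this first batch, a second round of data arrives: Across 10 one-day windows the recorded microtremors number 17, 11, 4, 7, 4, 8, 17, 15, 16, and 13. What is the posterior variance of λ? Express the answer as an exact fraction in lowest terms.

388/1681

Total count: 13 + 32 + 37 + 74 + 40 + 35 + 37 = 268.
Total exposure: 1 + 7 + 2 + 7 + 6 + 4 + 2 = 29 days.
After the first batch: Gamma(8 + 268, 2 + 29) = Gamma(276, 31).
Total count: 17 + 11 + 4 + 7 + 4 + 8 + 17 + 15 + 16 + 13 = 112.
Total exposure: 10 days.
After the second batch: Gamma(276 + 112, 31 + 10) = Gamma(388, 41).
Posterior variance = α'/β'² = 388/1681.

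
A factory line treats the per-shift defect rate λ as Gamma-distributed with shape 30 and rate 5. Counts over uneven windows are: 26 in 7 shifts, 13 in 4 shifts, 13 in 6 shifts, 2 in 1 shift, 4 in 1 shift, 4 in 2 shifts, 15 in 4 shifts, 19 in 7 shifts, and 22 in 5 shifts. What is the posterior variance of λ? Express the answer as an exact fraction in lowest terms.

Total count: 26 + 13 + 13 + 2 + 4 + 4 + 15 + 19 + 22 = 118.
Total exposure: 7 + 4 + 6 + 1 + 1 + 2 + 4 + 7 + 5 = 37 shifts.
By Gamma–Poisson conjugacy, the posterior is Gamma(α + Σx, β + Σt) = Gamma(30 + 118, 5 + 37) = Gamma(148, 42).
Posterior variance = α'/β'² = 148/1764 = 37/441.

37/441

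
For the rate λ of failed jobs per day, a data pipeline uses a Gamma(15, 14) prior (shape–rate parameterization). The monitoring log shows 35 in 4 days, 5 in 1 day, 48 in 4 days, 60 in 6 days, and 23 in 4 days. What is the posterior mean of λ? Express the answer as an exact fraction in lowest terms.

Total count: 35 + 5 + 48 + 60 + 23 = 171.
Total exposure: 4 + 1 + 4 + 6 + 4 = 19 days.
Gamma(α, β) with Poisson data over total exposure Σt gives posterior Gamma(α+Σx, β+Σt) = Gamma(186, 33).
Posterior mean = α'/β' = 186/33 = 62/11.

62/11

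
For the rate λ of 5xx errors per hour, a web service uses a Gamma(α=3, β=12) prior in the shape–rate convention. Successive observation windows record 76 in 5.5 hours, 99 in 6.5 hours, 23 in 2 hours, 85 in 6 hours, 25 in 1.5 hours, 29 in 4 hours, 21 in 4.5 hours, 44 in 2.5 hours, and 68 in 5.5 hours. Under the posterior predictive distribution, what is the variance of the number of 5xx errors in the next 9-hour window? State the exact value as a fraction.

251163/2500

Total count: 76 + 99 + 23 + 85 + 25 + 29 + 21 + 44 + 68 = 470.
Total exposure: 5.5 + 6.5 + 2 + 6 + 1.5 + 4 + 4.5 + 2.5 + 5.5 = 38 hours.
Gamma(α, β) with Poisson data over total exposure Σt gives posterior Gamma(α+Σx, β+Σt) = Gamma(473, 50).
The posterior predictive for a window of length T is Negative Binomial with variance T·α'·(β'+T)/β'² = 9·473·59/2500 = 251163/2500.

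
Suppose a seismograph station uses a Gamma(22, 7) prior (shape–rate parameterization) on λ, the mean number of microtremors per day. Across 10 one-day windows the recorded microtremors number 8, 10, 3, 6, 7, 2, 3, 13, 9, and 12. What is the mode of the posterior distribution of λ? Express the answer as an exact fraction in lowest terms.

94/17

Total count: 8 + 10 + 3 + 6 + 7 + 2 + 3 + 13 + 9 + 12 = 73.
Total exposure: 10 days.
Posterior: α' = 22 + 73 = 95, β' = 7 + 10 = 17.
Posterior mode = (α'−1)/β' = 94/17.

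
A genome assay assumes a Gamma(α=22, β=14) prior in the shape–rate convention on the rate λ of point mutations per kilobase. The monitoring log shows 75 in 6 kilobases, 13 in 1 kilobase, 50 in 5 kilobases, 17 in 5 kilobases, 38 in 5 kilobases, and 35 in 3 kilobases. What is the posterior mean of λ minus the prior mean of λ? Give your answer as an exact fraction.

Total count: 75 + 13 + 50 + 17 + 38 + 35 = 228.
Total exposure: 6 + 1 + 5 + 5 + 5 + 3 = 25 kilobases.
The Gamma prior is conjugate for the Poisson rate, so λ | data ~ Gamma(22+228, 14+25) = Gamma(250, 39).
Posterior mean = 250/39 = 250/39; prior mean = 22/14 = 11/7. Difference = 250/39 − 11/7 = 1321/273.

1321/273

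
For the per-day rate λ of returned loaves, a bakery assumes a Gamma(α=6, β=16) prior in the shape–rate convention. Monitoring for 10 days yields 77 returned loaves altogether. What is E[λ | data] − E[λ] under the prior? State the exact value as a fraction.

Total count 77 over total exposure 10 days.
Posterior: α' = 6 + 77 = 83, β' = 16 + 10 = 26.
Posterior mean = 83/26 = 83/26; prior mean = 6/16 = 3/8. Difference = 83/26 − 3/8 = 293/104.

293/104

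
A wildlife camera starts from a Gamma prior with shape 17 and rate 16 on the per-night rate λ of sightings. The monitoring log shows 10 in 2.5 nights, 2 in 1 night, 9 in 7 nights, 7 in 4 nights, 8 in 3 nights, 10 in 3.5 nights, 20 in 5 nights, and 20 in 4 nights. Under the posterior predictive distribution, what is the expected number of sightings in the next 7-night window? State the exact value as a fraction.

Total count: 10 + 2 + 9 + 7 + 8 + 10 + 20 + 20 = 86.
Total exposure: 2.5 + 1 + 7 + 4 + 3 + 3.5 + 5 + 4 = 30 nights.
Gamma(α, β) with Poisson data over total exposure Σt gives posterior Gamma(α+Σx, β+Σt) = Gamma(103, 46).
Predictive mean over a 7-night window = T·E[λ|data] = 7·103/46 = 721/46.

721/46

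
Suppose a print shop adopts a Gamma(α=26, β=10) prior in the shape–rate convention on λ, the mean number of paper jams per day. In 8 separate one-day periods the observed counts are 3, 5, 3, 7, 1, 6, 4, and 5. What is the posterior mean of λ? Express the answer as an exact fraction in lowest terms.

Total count: 3 + 5 + 3 + 7 + 1 + 6 + 4 + 5 = 34.
Total exposure: 8 days.
The Gamma prior is conjugate for the Poisson rate, so λ | data ~ Gamma(26+34, 10+8) = Gamma(60, 18).
Posterior mean = α'/β' = 60/18 = 10/3.

10/3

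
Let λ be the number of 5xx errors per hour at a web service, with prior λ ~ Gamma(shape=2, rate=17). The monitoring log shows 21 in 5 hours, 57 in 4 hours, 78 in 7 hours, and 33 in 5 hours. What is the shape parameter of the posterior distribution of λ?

Total count: 21 + 57 + 78 + 33 = 189.
Total exposure: 5 + 4 + 7 + 5 = 21 hours.
Gamma(α, β) with Poisson data over total exposure Σt gives posterior Gamma(α+Σx, β+Σt) = Gamma(191, 38).

191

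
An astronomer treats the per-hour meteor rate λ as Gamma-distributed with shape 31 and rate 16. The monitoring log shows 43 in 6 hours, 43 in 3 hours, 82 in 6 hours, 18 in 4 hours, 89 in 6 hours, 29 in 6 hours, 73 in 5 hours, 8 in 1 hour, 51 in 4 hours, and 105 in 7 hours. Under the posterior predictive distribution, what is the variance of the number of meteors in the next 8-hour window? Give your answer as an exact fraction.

1287/16

Total count: 43 + 43 + 82 + 18 + 89 + 29 + 73 + 8 + 51 + 105 = 541.
Total exposure: 6 + 3 + 6 + 4 + 6 + 6 + 5 + 1 + 4 + 7 = 48 hours.
Conjugate update: add total count to the shape and total exposure to the rate, giving Gamma(572, 64).
The posterior predictive for a window of length T is Negative Binomial with variance T·α'·(β'+T)/β'² = 8·572·72/4096 = 1287/16.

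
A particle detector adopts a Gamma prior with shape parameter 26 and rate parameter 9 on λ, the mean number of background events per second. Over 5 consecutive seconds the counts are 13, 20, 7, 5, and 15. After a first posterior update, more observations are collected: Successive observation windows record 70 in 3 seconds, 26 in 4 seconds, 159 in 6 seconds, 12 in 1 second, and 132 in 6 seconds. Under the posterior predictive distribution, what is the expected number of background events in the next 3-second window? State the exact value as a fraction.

1455/34

Total count: 13 + 20 + 7 + 5 + 15 = 60.
Total exposure: 5 seconds.
After the first batch: Gamma(26 + 60, 9 + 5) = Gamma(86, 14).
Total count: 70 + 26 + 159 + 12 + 132 = 399.
Total exposure: 3 + 4 + 6 + 1 + 6 = 20 seconds.
After the second batch: Gamma(86 + 399, 14 + 20) = Gamma(485, 34).
Predictive mean over a 3-second window = T·E[λ|data] = 3·485/34 = 1455/34.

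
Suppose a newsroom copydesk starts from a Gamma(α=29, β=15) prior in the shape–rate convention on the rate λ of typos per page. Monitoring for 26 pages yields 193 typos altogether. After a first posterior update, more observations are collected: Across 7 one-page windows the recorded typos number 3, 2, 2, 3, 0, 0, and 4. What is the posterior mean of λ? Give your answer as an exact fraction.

Total count 193 over total exposure 26 pages.
After the first batch: Gamma(29 + 193, 15 + 26) = Gamma(222, 41).
Total count: 3 + 2 + 2 + 3 + 0 + 0 + 4 = 14.
Total exposure: 7 pages.
After the second batch: Gamma(222 + 14, 41 + 7) = Gamma(236, 48).
Posterior mean = α'/β' = 236/48 = 59/12.

59/12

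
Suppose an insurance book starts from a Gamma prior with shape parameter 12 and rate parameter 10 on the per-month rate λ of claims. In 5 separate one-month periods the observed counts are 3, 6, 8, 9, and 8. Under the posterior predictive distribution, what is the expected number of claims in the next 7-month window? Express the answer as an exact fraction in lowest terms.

322/15

Total count: 3 + 6 + 8 + 9 + 8 = 34.
Total exposure: 5 months.
By Gamma–Poisson conjugacy, the posterior is Gamma(α + Σx, β + Σt) = Gamma(12 + 34, 10 + 5) = Gamma(46, 15).
Predictive mean over a 7-month window = T·E[λ|data] = 7·46/15 = 322/15.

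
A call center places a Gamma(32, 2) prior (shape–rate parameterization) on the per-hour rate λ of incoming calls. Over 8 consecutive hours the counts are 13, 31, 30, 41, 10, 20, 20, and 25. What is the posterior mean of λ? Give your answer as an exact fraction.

Total count: 13 + 31 + 30 + 41 + 10 + 20 + 20 + 25 = 190.
Total exposure: 8 hours.
By Gamma–Poisson conjugacy, the posterior is Gamma(α + Σx, β + Σt) = Gamma(32 + 190, 2 + 8) = Gamma(222, 10).
Posterior mean = α'/β' = 222/10 = 111/5.

111/5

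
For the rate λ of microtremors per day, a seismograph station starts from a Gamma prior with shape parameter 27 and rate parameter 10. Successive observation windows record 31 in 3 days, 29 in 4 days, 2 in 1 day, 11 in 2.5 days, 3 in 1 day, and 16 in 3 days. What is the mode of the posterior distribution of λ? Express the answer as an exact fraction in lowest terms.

Total count: 31 + 29 + 2 + 11 + 3 + 16 = 92.
Total exposure: 3 + 4 + 1 + 2.5 + 1 + 3 = 14.5 days.
By Gamma–Poisson conjugacy, the posterior is Gamma(α + Σx, β + Σt) = Gamma(27 + 92, 10 + 14.5) = Gamma(119, 49/2).
Posterior mode = (α'−1)/β' = 118/(49/2) = 236/49.

236/49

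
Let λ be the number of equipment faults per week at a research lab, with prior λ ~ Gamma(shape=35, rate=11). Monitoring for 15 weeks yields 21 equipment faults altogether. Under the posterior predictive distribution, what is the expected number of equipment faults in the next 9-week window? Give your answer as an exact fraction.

252/13

Total count 21 over total exposure 15 weeks.
Posterior: α' = 35 + 21 = 56, β' = 11 + 15 = 26.
Predictive mean over a 9-week window = T·E[λ|data] = 9·56/26 = 252/13.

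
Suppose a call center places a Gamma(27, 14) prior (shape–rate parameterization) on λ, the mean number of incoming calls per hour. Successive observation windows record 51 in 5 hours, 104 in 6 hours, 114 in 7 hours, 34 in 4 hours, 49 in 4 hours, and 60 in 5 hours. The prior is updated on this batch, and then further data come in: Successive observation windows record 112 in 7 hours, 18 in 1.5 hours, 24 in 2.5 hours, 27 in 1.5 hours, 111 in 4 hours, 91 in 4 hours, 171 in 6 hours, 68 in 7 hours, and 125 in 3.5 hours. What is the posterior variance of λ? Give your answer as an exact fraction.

Total count: 51 + 104 + 114 + 34 + 49 + 60 = 412.
Total exposure: 5 + 6 + 7 + 4 + 4 + 5 = 31 hours.
After the first batch: Gamma(27 + 412, 14 + 31) = Gamma(439, 45).
Total count: 112 + 18 + 24 + 27 + 111 + 91 + 171 + 68 + 125 = 747.
Total exposure: 7 + 1.5 + 2.5 + 1.5 + 4 + 4 + 6 + 7 + 3.5 = 37 hours.
After the second batch: Gamma(439 + 747, 45 + 37) = Gamma(1186, 82).
Posterior variance = α'/β'² = 1186/6724 = 593/3362.

593/3362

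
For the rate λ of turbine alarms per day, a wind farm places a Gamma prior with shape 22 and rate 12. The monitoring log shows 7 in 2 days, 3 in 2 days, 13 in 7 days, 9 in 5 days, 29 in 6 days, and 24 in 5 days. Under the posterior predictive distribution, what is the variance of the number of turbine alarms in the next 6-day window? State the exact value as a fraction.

3210/169

Total count: 7 + 3 + 13 + 9 + 29 + 24 = 85.
Total exposure: 2 + 2 + 7 + 5 + 6 + 5 = 27 days.
Conjugate update: add total count to the shape and total exposure to the rate, giving Gamma(107, 39).
The posterior predictive for a window of length T is Negative Binomial with variance T·α'·(β'+T)/β'² = 6·107·45/1521 = 3210/169.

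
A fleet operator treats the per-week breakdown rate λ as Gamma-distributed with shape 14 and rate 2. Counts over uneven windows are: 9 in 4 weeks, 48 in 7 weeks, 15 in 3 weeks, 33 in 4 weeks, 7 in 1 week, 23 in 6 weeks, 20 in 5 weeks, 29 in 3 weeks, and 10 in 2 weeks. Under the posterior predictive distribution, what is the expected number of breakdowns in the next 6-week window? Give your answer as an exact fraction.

Total count: 9 + 48 + 15 + 33 + 7 + 23 + 20 + 29 + 10 = 194.
Total exposure: 4 + 7 + 3 + 4 + 1 + 6 + 5 + 3 + 2 = 35 weeks.
Gamma(α, β) with Poisson data over total exposure Σt gives posterior Gamma(α+Σx, β+Σt) = Gamma(208, 37).
Predictive mean over a 6-week window = T·E[λ|data] = 6·208/37 = 1248/37.

1248/37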